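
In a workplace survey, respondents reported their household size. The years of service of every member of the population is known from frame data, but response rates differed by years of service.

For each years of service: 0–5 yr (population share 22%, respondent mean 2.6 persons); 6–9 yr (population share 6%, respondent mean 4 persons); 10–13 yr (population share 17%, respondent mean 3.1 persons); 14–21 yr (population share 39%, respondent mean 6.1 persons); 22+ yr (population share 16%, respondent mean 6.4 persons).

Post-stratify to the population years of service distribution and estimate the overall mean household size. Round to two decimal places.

4.74

Post-stratification weights by population share, not respondent share:
  0–5 yr: 0.22 × 2.6 = 0.572
  6–9 yr: 0.06 × 4 = 0.24
  10–13 yr: 0.17 × 3.1 = 0.527
  14–21 yr: 0.39 × 6.1 = 2.379
  22+ yr: 0.16 × 6.4 = 1.024
Post-stratified estimate = 4.742 → 4.74.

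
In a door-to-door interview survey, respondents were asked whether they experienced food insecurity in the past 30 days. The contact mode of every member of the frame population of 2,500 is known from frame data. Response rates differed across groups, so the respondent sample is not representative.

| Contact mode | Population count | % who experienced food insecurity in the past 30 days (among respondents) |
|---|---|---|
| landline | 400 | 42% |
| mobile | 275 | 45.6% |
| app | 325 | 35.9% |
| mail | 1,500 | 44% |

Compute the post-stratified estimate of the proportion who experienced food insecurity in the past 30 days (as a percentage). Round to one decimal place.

Weight each group's respondent value by its population share:
  landline: (400/2,500) × 42 = 6.72
  mobile: (275/2,500) × 45.6 = 5.016
  app: (325/2,500) × 35.9 = 4.667
  mail: (1,500/2,500) × 44 = 26.4
Post-stratified estimate = 42.803 → 42.8%.

42.8%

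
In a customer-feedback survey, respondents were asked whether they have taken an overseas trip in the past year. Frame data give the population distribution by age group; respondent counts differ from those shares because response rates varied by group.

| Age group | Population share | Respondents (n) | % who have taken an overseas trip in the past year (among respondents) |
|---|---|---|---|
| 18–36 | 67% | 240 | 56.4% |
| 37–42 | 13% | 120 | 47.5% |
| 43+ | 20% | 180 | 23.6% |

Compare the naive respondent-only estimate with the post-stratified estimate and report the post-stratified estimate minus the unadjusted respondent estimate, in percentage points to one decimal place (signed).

Naive respondent-only estimate (weights = respondent counts):
  (240/540)×56.4 + (120/540)×47.5 + (180/540)×23.6 = 43.4889%
Post-stratified estimate weights by population shares:
  0.67×56.4 + 0.13×47.5 + 0.2×23.6 = 48.683%
Difference = 48.683 − 43.4889 = 5.1941 pp.

+5.2 percentage points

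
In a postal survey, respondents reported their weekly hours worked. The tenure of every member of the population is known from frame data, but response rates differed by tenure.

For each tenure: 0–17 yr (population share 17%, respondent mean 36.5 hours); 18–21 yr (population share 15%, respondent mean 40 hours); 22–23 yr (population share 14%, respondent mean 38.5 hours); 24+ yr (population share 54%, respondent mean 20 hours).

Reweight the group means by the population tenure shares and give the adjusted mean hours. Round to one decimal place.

28.4

Post-stratification weights by population share, not respondent share:
  0–17 yr: 0.17 × 36.5 = 6.205
  18–21 yr: 0.15 × 40 = 6
  22–23 yr: 0.14 × 38.5 = 5.39
  24+ yr: 0.54 × 20 = 10.8
Post-stratified estimate = 28.395 → 28.4.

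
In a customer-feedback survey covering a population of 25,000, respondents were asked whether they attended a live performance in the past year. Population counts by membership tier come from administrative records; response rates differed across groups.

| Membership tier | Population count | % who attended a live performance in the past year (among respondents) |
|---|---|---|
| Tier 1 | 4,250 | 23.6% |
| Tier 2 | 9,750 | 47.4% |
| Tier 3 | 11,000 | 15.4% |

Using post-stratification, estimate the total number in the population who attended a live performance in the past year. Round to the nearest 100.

Estimated count per cell = population count × respondent percentage:
  Tier 1: 4,250 × 23.6% = 1003
  Tier 2: 9,750 × 47.4% = 4621.5
  Tier 3: 11,000 × 15.4% = 1694
Estimated total = 7318.5 → 7,300.

7,300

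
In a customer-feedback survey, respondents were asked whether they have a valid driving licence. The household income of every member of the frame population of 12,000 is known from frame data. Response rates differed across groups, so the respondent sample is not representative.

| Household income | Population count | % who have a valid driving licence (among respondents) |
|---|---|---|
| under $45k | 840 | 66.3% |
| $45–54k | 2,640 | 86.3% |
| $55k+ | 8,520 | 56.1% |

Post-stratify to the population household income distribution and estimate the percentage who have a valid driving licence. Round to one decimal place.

63.5%

Each cell contributes population-share × respondent value:
  under $45k: (840/12,000) × 66.3 = 4.641
  $45–54k: (2,640/12,000) × 86.3 = 18.986
  $55k+: (8,520/12,000) × 56.1 = 39.831
Post-stratified estimate = 63.458 → 63.5%.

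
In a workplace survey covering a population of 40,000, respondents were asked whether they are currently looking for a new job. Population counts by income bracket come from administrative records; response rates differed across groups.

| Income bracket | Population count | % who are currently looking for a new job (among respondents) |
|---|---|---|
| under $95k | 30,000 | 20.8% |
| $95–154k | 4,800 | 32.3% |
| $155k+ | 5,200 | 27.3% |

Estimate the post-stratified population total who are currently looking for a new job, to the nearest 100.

9,200

Estimated count per cell = population count × respondent percentage:
  under $95k: 30,000 × 20.8% = 6240
  $95–154k: 4,800 × 32.3% = 1550.4
  $155k+: 5,200 × 27.3% = 1419.6
Estimated total = 9210 → 9,200.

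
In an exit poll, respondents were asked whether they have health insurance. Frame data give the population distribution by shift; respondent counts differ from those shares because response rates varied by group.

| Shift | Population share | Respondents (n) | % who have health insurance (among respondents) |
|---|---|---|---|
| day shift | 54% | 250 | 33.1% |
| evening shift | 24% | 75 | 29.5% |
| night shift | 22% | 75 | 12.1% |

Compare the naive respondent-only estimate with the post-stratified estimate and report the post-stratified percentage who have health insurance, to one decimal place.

Naive respondent-only estimate (weights = respondent counts):
  (250/400)×33.1 + (75/400)×29.5 + (75/400)×12.1 = 28.4875%
Post-stratified estimate weights by population shares:
  0.54×33.1 + 0.24×29.5 + 0.22×12.1 = 27.616%

27.6%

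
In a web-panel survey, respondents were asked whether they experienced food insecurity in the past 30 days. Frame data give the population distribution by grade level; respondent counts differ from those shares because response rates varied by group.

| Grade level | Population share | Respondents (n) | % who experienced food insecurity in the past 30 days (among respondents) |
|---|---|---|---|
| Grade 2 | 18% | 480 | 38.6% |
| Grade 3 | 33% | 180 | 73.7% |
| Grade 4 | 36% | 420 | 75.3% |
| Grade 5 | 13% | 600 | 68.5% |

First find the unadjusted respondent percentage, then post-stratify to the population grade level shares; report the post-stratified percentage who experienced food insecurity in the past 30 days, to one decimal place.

67.3%

Unadjusted (pooled respondent) estimate weights by respondent counts:
  (480/1680)×38.6 + (180/1680)×73.7 + (420/1680)×75.3 + (600/1680)×68.5 = 62.2143%
Reweighting by population grade level shares:
  0.18×38.6 + 0.33×73.7 + 0.36×75.3 + 0.13×68.5 = 67.282%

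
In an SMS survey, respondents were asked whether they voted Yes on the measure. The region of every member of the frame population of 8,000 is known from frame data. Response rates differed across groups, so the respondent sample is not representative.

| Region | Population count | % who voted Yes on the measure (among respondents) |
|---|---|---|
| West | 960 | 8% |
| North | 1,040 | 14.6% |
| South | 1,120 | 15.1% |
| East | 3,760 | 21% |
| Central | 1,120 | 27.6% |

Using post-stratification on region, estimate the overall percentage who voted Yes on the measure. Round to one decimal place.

18.7%

Each cell contributes population-share × respondent value:
  West: (960/8,000) × 8 = 0.96
  North: (1,040/8,000) × 14.6 = 1.898
  South: (1,120/8,000) × 15.1 = 2.114
  East: (3,760/8,000) × 21 = 9.87
  Central: (1,120/8,000) × 27.6 = 3.864
Post-stratified estimate = 18.706 → 18.7%.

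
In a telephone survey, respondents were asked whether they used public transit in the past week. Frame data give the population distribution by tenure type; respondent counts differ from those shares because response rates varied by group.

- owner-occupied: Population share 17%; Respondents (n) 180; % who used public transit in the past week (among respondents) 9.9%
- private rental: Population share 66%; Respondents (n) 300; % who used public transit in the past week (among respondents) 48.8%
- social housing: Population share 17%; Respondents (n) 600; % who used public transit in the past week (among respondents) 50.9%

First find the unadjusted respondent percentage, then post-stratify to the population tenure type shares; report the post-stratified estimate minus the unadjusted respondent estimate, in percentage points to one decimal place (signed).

-0.9 percentage points

Without adjustment, the pooled respondent share is:
  (180/1080)×9.9 + (300/1080)×48.8 + (600/1080)×50.9 = 43.4833%
Post-stratifying to population shares instead:
  0.17×9.9 + 0.66×48.8 + 0.17×50.9 = 42.544%
Difference = 42.544 − 43.4833 = -0.9393 pp.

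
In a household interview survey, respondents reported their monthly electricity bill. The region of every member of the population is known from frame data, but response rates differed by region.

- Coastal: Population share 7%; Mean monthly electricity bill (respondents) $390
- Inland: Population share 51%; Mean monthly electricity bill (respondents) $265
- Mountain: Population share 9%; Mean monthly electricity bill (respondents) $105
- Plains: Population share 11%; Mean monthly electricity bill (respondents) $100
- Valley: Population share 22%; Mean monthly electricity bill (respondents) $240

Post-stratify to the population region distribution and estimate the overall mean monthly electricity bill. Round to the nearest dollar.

$236

Weight each group's respondent value by its population share:
  Coastal: 0.07 × 390 = 27.3
  Inland: 0.51 × 265 = 135.15
  Mountain: 0.09 × 105 = 9.45
  Plains: 0.11 × 100 = 11
  Valley: 0.22 × 240 = 52.8
Post-stratified estimate = 235.7 → $236.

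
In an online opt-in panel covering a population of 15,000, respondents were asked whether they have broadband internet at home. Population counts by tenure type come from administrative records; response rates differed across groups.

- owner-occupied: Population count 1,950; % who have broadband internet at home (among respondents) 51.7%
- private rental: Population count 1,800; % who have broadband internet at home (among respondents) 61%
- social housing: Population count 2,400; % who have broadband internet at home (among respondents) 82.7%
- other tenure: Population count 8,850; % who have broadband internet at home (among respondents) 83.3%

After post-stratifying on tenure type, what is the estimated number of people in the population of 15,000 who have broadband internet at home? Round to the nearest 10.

Each cell contributes its population count × the respondent rate:
  owner-occupied: 1,950 × 51.7% = 1008.15
  private rental: 1,800 × 61% = 1098
  social housing: 2,400 × 82.7% = 1984.8
  other tenure: 8,850 × 83.3% = 7372.05
Estimated total = 11,463 → 11,460.

11,460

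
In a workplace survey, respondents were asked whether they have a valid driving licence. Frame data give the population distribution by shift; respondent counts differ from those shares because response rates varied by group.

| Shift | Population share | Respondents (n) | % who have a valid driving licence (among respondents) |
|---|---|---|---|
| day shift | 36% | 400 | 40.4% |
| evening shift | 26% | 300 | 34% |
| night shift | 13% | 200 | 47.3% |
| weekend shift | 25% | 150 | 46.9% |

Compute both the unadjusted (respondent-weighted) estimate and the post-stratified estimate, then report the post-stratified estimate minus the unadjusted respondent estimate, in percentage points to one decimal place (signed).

Unadjusted (pooled respondent) estimate weights by respondent counts:
  (400/1050)×40.4 + (300/1050)×34 + (200/1050)×47.3 + (150/1050)×46.9 = 40.8143%
Reweighting by population shift shares:
  0.36×40.4 + 0.26×34 + 0.13×47.3 + 0.25×46.9 = 41.258%
Difference = 41.258 − 40.8143 = 0.4437 pp.

+0.4 percentage points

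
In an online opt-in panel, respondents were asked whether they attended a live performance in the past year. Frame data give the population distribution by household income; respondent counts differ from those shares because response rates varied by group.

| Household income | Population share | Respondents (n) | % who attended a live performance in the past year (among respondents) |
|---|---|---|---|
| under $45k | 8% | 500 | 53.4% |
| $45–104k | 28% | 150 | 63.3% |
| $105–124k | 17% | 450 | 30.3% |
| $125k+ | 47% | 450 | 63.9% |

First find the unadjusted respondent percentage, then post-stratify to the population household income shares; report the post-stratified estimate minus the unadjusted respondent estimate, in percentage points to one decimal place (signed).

Without adjustment, the pooled respondent share is:
  (500/1550)×53.4 + (150/1550)×63.3 + (450/1550)×30.3 + (450/1550)×63.9 = 50.7%
Post-stratifying to population shares instead:
  0.08×53.4 + 0.28×63.3 + 0.17×30.3 + 0.47×63.9 = 57.18%
Difference = 57.18 − 50.7 = 6.48 pp.

+6.5 percentage points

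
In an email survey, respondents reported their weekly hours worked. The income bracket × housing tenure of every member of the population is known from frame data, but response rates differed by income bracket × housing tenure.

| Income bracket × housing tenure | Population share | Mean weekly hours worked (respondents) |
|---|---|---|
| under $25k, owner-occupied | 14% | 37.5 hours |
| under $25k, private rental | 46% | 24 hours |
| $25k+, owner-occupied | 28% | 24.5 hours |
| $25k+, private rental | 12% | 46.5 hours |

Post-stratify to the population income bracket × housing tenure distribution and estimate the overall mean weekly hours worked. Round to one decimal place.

Weight each group's respondent value by its population share:
  under $25k, owner-occupied: 0.14 × 37.5 = 5.25
  under $25k, private rental: 0.46 × 24 = 11.04
  $25k+, owner-occupied: 0.28 × 24.5 = 6.86
  $25k+, private rental: 0.12 × 46.5 = 5.58
Post-stratified estimate = 28.73 → 28.7.

28.7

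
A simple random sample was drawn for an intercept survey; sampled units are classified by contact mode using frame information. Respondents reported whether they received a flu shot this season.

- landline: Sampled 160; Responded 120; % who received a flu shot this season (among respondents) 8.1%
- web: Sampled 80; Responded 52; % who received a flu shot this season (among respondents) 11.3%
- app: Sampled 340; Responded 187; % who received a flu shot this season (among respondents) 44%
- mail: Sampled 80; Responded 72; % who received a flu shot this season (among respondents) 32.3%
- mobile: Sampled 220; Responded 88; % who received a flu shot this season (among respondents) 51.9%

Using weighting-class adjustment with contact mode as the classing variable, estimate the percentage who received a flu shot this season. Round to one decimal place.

35.4%

Class response rates: landline 120/160 = 75%, web 52/80 = 65%, app 187/340 = 55%, mail 72/80 = 90%, mobile 88/220 = 40%.
Inverse-response-rate weighting restores each class to its sampled count, so class totals weight by n_sampled:
  landline: 160 × 8.1 = 1296
  web: 80 × 11.3 = 904
  app: 340 × 44 = 14,960
  mail: 80 × 32.3 = 2584
  mobile: 220 × 51.9 = 11,418
Adjusted estimate = 31,162 / 880 = 35.4114 → 35.4%.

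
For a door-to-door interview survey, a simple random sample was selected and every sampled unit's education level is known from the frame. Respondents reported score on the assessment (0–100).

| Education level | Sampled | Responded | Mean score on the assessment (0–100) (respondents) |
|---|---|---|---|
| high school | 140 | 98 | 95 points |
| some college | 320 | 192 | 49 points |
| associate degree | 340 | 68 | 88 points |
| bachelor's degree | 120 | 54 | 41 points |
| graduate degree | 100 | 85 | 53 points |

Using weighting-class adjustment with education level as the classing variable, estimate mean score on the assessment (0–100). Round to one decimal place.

Response rates by class: high school 98/140 = 70%, some college 192/320 = 60%, associate degree 68/340 = 20%, bachelor's degree 54/120 = 45%, graduate degree 85/100 = 85%.
Weighting each respondent by the inverse class response rate inflates each class back to its sampled size, so the class weight is n_sampled:
  high school: 140 × 95 = 13,300
  some college: 320 × 49 = 15,680
  associate degree: 340 × 88 = 29,920
  bachelor's degree: 120 × 41 = 4920
  graduate degree: 100 × 53 = 5300
Adjusted estimate = 69,120 / 1,020 = 67.7647 → 67.8.

67.8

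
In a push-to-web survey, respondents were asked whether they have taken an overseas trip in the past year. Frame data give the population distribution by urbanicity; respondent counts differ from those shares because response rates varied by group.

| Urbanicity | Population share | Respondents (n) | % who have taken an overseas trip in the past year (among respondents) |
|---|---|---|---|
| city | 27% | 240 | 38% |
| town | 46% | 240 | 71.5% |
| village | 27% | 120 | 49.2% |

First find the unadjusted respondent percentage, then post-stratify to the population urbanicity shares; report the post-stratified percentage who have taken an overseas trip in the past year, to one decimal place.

56.4%

Unadjusted (pooled respondent) estimate weights by respondent counts:
  (240/600)×38 + (240/600)×71.5 + (120/600)×49.2 = 53.64%
Reweighting by population urbanicity shares:
  0.27×38 + 0.46×71.5 + 0.27×49.2 = 56.434%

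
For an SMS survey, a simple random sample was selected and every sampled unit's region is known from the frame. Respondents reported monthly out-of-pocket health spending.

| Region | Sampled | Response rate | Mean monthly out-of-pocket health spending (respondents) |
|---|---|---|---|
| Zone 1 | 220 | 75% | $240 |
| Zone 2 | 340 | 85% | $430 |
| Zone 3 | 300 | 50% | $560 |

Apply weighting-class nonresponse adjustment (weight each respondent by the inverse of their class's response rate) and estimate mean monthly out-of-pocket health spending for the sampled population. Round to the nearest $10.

$430

Inverse-response-rate weighting restores each class to its sampled count, so class totals weight by n_sampled:
  Zone 1: 220 × 240 = 52,800
  Zone 2: 340 × 430 = 146,200
  Zone 3: 300 × 560 = 168,000
Adjusted estimate = 367,000 / 860 = 426.744 → $430.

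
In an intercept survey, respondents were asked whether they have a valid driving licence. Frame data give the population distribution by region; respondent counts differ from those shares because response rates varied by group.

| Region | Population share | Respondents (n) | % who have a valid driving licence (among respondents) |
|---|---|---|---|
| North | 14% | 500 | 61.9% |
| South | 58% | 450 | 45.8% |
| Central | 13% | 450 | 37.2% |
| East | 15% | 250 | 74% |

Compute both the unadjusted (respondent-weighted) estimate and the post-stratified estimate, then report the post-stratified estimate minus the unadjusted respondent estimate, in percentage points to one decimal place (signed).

-1.4 percentage points

Unadjusted (pooled respondent) estimate weights by respondent counts:
  (500/1650)×61.9 + (450/1650)×45.8 + (450/1650)×37.2 + (250/1650)×74 = 52.6061%
Reweighting by population region shares:
  0.14×61.9 + 0.58×45.8 + 0.13×37.2 + 0.15×74 = 51.166%
Difference = 51.166 − 52.6061 = -1.4401 pp.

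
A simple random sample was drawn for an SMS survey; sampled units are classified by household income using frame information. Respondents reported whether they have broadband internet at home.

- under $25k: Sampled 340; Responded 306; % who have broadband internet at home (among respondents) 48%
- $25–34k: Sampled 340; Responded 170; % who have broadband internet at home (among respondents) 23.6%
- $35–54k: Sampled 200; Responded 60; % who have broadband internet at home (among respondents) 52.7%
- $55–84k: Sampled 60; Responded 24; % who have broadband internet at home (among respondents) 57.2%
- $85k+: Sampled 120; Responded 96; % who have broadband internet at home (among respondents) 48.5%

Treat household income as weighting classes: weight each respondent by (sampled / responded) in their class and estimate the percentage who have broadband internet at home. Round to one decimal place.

Class response rates: under $25k 306/340 = 90%, $25–34k 170/340 = 50%, $35–54k 60/200 = 30%, $55–84k 24/60 = 40%, $85k+ 96/120 = 80%.
Each respondent's weight = sampled/responded in their class; summing within a class gives n_sampled, so:
  under $25k: 340 × 48 = 16,320
  $25–34k: 340 × 23.6 = 8024
  $35–54k: 200 × 52.7 = 10,540
  $55–84k: 60 × 57.2 = 3432
  $85k+: 120 × 48.5 = 5820
Adjusted estimate = 44,136 / 1,060 = 41.6377 → 41.6%.

41.6%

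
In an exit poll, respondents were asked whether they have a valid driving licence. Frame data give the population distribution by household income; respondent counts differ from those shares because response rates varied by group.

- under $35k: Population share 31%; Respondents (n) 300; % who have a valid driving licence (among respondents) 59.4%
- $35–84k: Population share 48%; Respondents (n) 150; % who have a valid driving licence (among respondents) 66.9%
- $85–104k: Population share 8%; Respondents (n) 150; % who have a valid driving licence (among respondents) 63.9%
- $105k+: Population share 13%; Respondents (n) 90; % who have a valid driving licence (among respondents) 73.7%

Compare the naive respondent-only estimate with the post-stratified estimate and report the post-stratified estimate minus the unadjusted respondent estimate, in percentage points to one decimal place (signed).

Unadjusted (pooled respondent) estimate weights by respondent counts:
  (300/690)×59.4 + (150/690)×66.9 + (150/690)×63.9 + (90/690)×73.7 = 63.8739%
Post-stratifying to population shares instead:
  0.31×59.4 + 0.48×66.9 + 0.08×63.9 + 0.13×73.7 = 65.219%
Difference = 65.219 − 63.8739 = 1.3451 pp.

+1.3 percentage points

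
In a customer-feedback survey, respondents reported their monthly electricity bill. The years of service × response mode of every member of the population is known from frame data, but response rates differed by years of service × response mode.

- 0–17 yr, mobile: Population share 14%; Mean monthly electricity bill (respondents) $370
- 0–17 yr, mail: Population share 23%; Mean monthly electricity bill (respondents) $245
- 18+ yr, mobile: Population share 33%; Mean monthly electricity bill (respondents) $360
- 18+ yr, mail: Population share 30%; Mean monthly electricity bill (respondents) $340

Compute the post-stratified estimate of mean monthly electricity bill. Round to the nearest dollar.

$329

Each cell contributes population-share × respondent value:
  0–17 yr, mobile: 0.14 × 370 = 51.8
  0–17 yr, mail: 0.23 × 245 = 56.35
  18+ yr, mobile: 0.33 × 360 = 118.8
  18+ yr, mail: 0.3 × 340 = 102
Post-stratified estimate = 328.95 → $329.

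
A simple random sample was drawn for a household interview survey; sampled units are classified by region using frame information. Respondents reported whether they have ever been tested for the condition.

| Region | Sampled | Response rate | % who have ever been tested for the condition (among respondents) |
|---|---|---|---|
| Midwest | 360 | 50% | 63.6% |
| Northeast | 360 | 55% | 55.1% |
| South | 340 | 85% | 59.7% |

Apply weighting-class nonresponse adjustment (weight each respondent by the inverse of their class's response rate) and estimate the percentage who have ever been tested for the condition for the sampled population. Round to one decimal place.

With weight = n_sampled/n_responded per class, the weighted class total is n_sampled:
  Midwest: 360 × 63.6 = 22,896
  Northeast: 360 × 55.1 = 19,836
  South: 340 × 59.7 = 20,298
Adjusted estimate = 63,030 / 1,060 = 59.4623 → 59.5%.

59.5%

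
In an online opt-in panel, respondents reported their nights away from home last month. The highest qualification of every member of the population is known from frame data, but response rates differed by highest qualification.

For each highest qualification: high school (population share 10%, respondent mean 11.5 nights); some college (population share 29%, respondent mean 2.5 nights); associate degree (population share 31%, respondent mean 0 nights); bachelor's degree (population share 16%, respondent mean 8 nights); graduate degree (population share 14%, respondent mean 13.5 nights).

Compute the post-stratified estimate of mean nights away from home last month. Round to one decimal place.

Each cell contributes population-share × respondent value:
  high school: 0.1 × 11.5 = 1.15
  some college: 0.29 × 2.5 = 0.725
  associate degree: 0.31 × 0 = 0
  bachelor's degree: 0.16 × 8 = 1.28
  graduate degree: 0.14 × 13.5 = 1.89
Post-stratified estimate = 5.045 → 5.0.

5.0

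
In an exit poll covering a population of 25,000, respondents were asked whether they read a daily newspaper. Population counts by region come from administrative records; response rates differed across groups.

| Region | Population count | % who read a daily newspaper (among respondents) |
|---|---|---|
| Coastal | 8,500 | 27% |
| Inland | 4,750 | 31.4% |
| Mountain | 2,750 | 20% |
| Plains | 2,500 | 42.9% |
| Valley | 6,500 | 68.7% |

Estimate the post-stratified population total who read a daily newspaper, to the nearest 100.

Apply each group's respondent rate to its population count:
  Coastal: 8,500 × 27% = 2295
  Inland: 4,750 × 31.4% = 1491.5
  Mountain: 2,750 × 20% = 550
  Plains: 2,500 × 42.9% = 1072.5
  Valley: 6,500 × 68.7% = 4465.5
Estimated total = 9874.5 → 9,900.

9,900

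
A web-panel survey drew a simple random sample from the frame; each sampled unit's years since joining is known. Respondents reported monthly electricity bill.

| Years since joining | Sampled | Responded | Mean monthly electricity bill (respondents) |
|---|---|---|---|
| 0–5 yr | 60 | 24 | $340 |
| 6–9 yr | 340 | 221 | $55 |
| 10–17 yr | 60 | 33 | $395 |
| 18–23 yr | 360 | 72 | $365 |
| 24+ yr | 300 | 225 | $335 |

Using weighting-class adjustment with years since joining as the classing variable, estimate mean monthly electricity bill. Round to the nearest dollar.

$263

Class response rates: 0–5 yr 24/60 = 40%, 6–9 yr 221/340 = 65%, 10–17 yr 33/60 = 55%, 18–23 yr 72/360 = 20%, 24+ yr 225/300 = 75%.
With weight = n_sampled/n_responded per class, the weighted class total is n_sampled:
  0–5 yr: 60 × 340 = 20,400
  6–9 yr: 340 × 55 = 18,700
  10–17 yr: 60 × 395 = 23,700
  18–23 yr: 360 × 365 = 131,400
  24+ yr: 300 × 335 = 100,500
Adjusted estimate = 294,700 / 1,120 = 263.125 → $263.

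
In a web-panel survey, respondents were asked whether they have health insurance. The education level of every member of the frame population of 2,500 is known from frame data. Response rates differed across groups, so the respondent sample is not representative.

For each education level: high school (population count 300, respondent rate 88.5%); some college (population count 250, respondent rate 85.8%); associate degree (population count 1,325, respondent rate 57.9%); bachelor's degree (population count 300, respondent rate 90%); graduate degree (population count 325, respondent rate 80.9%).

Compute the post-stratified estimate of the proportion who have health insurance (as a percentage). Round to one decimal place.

Reweight to the known education level distribution:
  high school: (300/2,500) × 88.5 = 10.62
  some college: (250/2,500) × 85.8 = 8.58
  associate degree: (1,325/2,500) × 57.9 = 30.687
  bachelor's degree: (300/2,500) × 90 = 10.8
  graduate degree: (325/2,500) × 80.9 = 10.517
Post-stratified estimate = 71.204 → 71.2%.

71.2%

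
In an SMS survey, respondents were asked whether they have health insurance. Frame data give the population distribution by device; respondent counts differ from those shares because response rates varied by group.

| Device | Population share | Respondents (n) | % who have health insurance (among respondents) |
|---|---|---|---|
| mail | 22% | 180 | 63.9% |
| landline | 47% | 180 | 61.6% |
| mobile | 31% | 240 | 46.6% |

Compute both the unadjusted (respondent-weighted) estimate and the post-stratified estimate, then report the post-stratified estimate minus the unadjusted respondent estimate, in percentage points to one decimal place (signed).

+1.2 percentage points

Naive respondent-only estimate (weights = respondent counts):
  (180/600)×63.9 + (180/600)×61.6 + (240/600)×46.6 = 56.29%
Post-stratified estimate weights by population shares:
  0.22×63.9 + 0.47×61.6 + 0.31×46.6 = 57.456%
Difference = 57.456 − 56.29 = 1.166 pp.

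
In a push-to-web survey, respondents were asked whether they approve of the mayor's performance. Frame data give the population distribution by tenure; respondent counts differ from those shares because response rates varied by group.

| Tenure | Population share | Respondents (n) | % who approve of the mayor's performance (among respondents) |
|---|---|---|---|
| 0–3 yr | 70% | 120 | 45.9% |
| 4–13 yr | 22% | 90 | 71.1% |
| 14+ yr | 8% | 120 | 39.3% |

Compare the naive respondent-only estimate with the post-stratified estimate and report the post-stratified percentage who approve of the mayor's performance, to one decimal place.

Unadjusted (pooled respondent) estimate weights by respondent counts:
  (120/330)×45.9 + (90/330)×71.1 + (120/330)×39.3 = 50.3727%
Reweighting by population tenure shares:
  0.7×45.9 + 0.22×71.1 + 0.08×39.3 = 50.916%

50.9%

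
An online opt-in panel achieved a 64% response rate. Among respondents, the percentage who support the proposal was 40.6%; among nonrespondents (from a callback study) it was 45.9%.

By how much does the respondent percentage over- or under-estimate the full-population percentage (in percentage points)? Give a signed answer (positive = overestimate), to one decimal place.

-1.9 percentage points

Nonresponse fraction = 1 − 0.64 = 0.36.
Bias = (nonresponse fraction) × (respondent percentage − nonrespondent percentage)
     = 0.36 × (40.6 − 45.9) = 0.36 × -5.3 = -1.908.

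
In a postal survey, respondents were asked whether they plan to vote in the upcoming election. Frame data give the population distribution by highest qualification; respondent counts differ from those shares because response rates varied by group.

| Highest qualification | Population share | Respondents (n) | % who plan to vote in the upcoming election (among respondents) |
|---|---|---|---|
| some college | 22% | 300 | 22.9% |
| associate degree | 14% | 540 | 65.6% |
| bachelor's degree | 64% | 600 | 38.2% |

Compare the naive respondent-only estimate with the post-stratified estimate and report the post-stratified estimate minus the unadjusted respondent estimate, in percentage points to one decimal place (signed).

-6.6 percentage points

Without adjustment, the pooled respondent share is:
  (300/1440)×22.9 + (540/1440)×65.6 + (600/1440)×38.2 = 45.2875%
Reweighting by population highest qualification shares:
  0.22×22.9 + 0.14×65.6 + 0.64×38.2 = 38.67%
Difference = 38.67 − 45.2875 = -6.6175 pp.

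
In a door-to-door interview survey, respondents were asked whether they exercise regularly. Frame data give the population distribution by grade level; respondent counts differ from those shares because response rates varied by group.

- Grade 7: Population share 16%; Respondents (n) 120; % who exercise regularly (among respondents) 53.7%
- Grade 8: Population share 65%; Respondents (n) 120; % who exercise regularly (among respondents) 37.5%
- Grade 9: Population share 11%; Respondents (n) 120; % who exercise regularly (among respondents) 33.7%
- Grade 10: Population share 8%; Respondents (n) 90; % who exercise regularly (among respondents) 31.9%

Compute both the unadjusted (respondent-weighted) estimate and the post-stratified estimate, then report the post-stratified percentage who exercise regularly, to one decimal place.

Naive respondent-only estimate (weights = respondent counts):
  (120/450)×53.7 + (120/450)×37.5 + (120/450)×33.7 + (90/450)×31.9 = 39.6867%
Reweighting by population grade level shares:
  0.16×53.7 + 0.65×37.5 + 0.11×33.7 + 0.08×31.9 = 39.226%

39.2%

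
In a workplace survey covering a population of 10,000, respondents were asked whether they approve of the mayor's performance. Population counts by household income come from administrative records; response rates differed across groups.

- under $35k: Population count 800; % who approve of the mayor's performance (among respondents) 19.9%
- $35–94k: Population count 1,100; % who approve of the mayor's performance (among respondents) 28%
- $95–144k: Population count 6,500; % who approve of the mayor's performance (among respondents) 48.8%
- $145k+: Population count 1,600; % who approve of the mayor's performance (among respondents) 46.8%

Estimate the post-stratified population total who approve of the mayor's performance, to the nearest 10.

Estimated count per cell = population count × respondent percentage:
  under $35k: 800 × 19.9% = 159.2
  $35–94k: 1,100 × 28% = 308
  $95–144k: 6,500 × 48.8% = 3172
  $145k+: 1,600 × 46.8% = 748.8
Estimated total = 4388 → 4,390.

4,390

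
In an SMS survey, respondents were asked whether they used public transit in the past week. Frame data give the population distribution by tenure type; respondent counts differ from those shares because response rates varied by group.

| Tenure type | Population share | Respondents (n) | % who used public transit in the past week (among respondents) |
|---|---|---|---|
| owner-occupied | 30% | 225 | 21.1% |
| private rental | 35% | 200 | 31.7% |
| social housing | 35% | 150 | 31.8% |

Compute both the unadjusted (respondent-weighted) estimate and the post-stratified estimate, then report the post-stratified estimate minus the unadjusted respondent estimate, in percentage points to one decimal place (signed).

+1.0 percentage points

Without adjustment, the pooled respondent share is:
  (225/575)×21.1 + (200/575)×31.7 + (150/575)×31.8 = 27.5783%
Reweighting by population tenure type shares:
  0.3×21.1 + 0.35×31.7 + 0.35×31.8 = 28.555%
Difference = 28.555 − 27.5783 = 0.9767 pp.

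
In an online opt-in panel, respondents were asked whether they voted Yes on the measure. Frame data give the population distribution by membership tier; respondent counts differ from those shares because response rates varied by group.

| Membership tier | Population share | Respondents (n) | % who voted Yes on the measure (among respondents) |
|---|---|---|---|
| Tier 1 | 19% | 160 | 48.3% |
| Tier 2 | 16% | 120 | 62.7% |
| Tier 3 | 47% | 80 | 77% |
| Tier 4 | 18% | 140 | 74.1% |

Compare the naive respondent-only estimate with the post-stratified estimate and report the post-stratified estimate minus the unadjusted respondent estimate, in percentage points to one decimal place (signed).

Naive respondent-only estimate (weights = respondent counts):
  (160/500)×48.3 + (120/500)×62.7 + (80/500)×77 + (140/500)×74.1 = 63.572%
Reweighting by population membership tier shares:
  0.19×48.3 + 0.16×62.7 + 0.47×77 + 0.18×74.1 = 68.737%
Difference = 68.737 − 63.572 = 5.165 pp.

+5.2 percentage points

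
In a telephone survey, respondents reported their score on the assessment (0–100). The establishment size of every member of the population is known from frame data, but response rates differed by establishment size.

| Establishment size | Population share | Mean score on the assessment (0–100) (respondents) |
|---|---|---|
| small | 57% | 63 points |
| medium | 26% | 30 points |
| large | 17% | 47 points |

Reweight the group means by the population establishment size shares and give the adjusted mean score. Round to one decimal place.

51.7

Weight each group's respondent value by its population share:
  small: 0.57 × 63 = 35.91
  medium: 0.26 × 30 = 7.8
  large: 0.17 × 47 = 7.99
Post-stratified estimate = 51.7 → 51.7.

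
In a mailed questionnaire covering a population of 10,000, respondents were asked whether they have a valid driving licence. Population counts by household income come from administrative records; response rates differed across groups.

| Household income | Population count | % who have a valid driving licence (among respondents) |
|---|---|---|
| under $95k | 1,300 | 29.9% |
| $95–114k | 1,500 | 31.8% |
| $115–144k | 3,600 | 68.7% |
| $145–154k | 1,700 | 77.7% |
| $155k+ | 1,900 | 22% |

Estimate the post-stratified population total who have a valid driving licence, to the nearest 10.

5,080

Each cell contributes its population count × the respondent rate:
  under $95k: 1,300 × 29.9% = 388.7
  $95–114k: 1,500 × 31.8% = 477
  $115–144k: 3,600 × 68.7% = 2473.2
  $145–154k: 1,700 × 77.7% = 1320.9
  $155k+: 1,900 × 22% = 418
Estimated total = 5077.8 → 5,080.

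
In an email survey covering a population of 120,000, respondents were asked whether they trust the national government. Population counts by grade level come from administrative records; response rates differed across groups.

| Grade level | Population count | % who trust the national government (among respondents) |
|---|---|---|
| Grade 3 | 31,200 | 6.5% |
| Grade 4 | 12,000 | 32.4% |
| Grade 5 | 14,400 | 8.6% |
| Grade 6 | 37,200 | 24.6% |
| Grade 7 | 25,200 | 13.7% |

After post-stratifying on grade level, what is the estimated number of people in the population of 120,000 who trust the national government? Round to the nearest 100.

19,800

Apply each group's respondent rate to its population count:
  Grade 3: 31,200 × 6.5% = 2028
  Grade 4: 12,000 × 32.4% = 3888
  Grade 5: 14,400 × 8.6% = 1238.4
  Grade 6: 37,200 × 24.6% = 9151.2
  Grade 7: 25,200 × 13.7% = 3452.4
Estimated total = 19,758 → 19,800.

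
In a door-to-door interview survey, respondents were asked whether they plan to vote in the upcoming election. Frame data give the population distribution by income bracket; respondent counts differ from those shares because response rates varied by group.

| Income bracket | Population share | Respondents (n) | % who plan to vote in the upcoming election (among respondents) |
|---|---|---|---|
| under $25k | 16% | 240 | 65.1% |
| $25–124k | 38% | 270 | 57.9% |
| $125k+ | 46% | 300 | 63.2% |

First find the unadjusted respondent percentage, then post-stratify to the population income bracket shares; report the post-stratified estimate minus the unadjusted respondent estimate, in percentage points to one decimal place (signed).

-0.5 percentage points

Without adjustment, the pooled respondent share is:
  (240/810)×65.1 + (270/810)×57.9 + (300/810)×63.2 = 61.9963%
Reweighting by population income bracket shares:
  0.16×65.1 + 0.38×57.9 + 0.46×63.2 = 61.49%
Difference = 61.49 − 61.9963 = -0.5063 pp.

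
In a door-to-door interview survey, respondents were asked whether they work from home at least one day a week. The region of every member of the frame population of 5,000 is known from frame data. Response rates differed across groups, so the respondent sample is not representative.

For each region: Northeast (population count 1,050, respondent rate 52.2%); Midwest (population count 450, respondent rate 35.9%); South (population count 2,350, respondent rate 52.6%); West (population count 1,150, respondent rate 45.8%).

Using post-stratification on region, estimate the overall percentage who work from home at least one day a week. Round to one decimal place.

Post-stratification weights by population share, not respondent share:
  Northeast: (1,050/5,000) × 52.2 = 10.962
  Midwest: (450/5,000) × 35.9 = 3.231
  South: (2,350/5,000) × 52.6 = 24.722
  West: (1,150/5,000) × 45.8 = 10.534
Post-stratified estimate = 49.449 → 49.4%.

49.4%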